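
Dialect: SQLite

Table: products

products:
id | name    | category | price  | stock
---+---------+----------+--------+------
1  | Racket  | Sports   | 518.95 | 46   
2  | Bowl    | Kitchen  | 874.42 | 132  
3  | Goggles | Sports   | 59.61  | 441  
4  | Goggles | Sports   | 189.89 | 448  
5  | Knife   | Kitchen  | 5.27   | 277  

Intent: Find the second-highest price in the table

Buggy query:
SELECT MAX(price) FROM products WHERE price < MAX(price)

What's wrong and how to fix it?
Bug: The inner MAX is an aggregate inside WHERE, which is not allowed

Fix: Compute the overall MAX in a subquery, then take MAX of rows below it

Corrected query:
SELECT MAX(price) FROM products WHERE price < (SELECT MAX(price) FROM products)

Result:
MAX(price)
----------
518.95    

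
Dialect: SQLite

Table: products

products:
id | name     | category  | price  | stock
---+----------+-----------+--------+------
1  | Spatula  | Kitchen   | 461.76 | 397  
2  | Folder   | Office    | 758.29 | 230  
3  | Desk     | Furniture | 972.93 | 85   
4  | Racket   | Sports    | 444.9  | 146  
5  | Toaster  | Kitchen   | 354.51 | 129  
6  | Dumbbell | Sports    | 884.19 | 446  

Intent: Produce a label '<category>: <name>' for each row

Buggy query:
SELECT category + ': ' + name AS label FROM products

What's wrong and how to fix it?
Bug: '+' is numeric addition; on text columns SQLite converts them to 0 instead of concatenating

Fix: Use the || operator for string concatenation

Corrected query:
SELECT category || ': ' || name AS label FROM products

Result:
label           
----------------
Kitchen: Spatula
Office: Folder  
Furniture: Desk 
Sports: Racket  
Kitchen: Toaster
Sports: Dumbbell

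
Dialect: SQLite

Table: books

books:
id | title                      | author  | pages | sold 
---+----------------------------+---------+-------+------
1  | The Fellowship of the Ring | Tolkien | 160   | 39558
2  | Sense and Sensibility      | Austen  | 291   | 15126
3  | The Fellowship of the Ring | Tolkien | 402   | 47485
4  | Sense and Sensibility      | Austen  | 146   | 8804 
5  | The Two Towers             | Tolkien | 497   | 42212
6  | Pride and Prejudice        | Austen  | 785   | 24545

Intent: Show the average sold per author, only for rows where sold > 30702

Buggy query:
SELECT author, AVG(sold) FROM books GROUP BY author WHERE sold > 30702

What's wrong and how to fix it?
Bug: Row-level WHERE must come before GROUP BY in the clause order

Fix: Move the WHERE clause before GROUP BY

Corrected query:
SELECT author, AVG(sold) FROM books WHERE sold > 30702 GROUP BY author

Result:
author  | AVG(sold)
--------+----------
Tolkien | 43085    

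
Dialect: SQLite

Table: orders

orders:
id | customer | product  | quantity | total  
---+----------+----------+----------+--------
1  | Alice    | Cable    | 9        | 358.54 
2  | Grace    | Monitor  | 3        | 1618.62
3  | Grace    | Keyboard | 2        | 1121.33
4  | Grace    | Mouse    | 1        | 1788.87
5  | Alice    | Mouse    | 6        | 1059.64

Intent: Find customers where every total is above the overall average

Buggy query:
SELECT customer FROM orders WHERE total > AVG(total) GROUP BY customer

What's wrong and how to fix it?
Bug: WHERE evaluates per row before aggregation, so AVG() is unavailable

Fix: Compute the overall average in a scalar subquery and compare each group's MIN against it in HAVING

Corrected query:
SELECT customer FROM orders GROUP BY customer HAVING MIN(total) > (SELECT AVG(total) FROM orders)

Result:
(no rows)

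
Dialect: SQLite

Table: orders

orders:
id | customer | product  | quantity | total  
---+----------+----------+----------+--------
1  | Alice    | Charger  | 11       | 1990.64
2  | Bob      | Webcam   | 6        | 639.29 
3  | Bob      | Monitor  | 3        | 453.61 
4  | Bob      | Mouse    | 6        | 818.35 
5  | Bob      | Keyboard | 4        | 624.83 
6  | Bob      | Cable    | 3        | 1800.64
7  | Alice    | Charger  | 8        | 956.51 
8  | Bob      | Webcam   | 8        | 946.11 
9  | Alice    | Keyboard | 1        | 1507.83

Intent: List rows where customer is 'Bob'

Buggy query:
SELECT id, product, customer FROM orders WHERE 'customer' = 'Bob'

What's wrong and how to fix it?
Bug: 'customer' in single quotes is a string literal, not the column; the comparison is literal-vs-literal and never true

Fix: Reference the column as customer without single quotes

Corrected query:
SELECT id, product, customer FROM orders WHERE customer = 'Bob'

Result:
id | product  | customer
---+----------+---------
2  | Webcam   | Bob     
3  | Monitor  | Bob     
4  | Mouse    | Bob     
5  | Keyboard | Bob     
6  | Cable    | Bob     
8  | Webcam   | Bob     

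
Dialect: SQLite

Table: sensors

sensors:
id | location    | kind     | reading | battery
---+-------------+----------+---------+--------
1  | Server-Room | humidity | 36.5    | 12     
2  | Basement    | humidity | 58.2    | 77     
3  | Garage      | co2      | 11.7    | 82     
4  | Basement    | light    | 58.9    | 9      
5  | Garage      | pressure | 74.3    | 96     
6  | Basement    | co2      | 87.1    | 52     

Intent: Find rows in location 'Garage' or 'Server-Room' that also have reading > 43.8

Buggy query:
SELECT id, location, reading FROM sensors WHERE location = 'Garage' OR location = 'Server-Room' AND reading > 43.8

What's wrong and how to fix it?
Bug: Without parentheses, AND is evaluated before OR, so the reading filter only applies to the 'Server-Room' branch

Fix: Add parentheses around the OR so the AND applies to both alternatives

Corrected query:
SELECT id, location, reading FROM sensors WHERE (location = 'Garage' OR location = 'Server-Room') AND reading > 43.8

Result:
id | location | reading
---+----------+--------
5  | Garage   | 74.3   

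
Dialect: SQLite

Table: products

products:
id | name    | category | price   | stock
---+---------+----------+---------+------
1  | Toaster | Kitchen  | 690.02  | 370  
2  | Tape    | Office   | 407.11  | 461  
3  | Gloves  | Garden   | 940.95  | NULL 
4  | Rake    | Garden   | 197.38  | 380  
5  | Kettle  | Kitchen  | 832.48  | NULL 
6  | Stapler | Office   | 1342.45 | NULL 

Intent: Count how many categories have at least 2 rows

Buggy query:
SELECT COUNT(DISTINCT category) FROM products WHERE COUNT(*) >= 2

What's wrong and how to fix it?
Bug: WHERE filters individual rows, not groups, so a group-level COUNT is invalid there

Fix: Use a subquery that GROUPs and filters with HAVING, then count its rows

Corrected query:
SELECT COUNT(*) FROM (SELECT category FROM products GROUP BY category HAVING COUNT(*) >= 2)

Result:
COUNT(*)
--------
3       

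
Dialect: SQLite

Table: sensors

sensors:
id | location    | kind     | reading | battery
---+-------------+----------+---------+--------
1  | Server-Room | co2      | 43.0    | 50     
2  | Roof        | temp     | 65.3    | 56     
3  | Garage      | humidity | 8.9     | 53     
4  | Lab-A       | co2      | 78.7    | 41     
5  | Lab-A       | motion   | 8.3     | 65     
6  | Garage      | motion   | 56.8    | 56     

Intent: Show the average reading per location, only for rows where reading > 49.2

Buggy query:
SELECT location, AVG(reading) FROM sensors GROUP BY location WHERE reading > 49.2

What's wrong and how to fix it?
Bug: WHERE cannot follow GROUP BY

Fix: Move the WHERE clause before GROUP BY

Corrected query:
SELECT location, AVG(reading) FROM sensors WHERE reading > 49.2 GROUP BY location

Result:
location | AVG(reading)
---------+-------------
Garage   | 56.8        
Lab-A    | 78.7        
Roof     | 65.3        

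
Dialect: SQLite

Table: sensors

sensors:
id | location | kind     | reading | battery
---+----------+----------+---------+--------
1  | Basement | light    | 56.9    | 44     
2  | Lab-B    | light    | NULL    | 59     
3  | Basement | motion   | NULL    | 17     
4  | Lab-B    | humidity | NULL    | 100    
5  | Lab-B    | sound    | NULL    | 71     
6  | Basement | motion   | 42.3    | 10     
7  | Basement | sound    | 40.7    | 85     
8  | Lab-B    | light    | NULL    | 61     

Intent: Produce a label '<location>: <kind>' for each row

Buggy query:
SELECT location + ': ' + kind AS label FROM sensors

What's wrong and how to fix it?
Bug: SQLite uses || for string concatenation; + coerces text to numbers (yielding 0)

Fix: Use the || operator for string concatenation

Corrected query:
SELECT location || ': ' || kind AS label FROM sensors

Result:
label           
----------------
Basement: light 
Lab-B: light    
Basement: motion
Lab-B: humidity 
Lab-B: sound    
Basement: motion
Basement: sound 
Lab-B: light    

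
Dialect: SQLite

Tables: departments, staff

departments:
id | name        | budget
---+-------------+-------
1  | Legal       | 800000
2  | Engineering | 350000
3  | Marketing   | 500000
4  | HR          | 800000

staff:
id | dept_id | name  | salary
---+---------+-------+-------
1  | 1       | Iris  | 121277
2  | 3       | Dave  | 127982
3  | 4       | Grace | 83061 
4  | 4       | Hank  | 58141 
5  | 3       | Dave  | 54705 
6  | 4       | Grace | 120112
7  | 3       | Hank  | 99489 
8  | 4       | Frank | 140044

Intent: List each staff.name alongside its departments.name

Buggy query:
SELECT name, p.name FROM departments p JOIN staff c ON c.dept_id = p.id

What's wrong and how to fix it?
Bug: 'name' exists in both joined tables, so the database can't tell which one is meant

Fix: Qualify the column with its table alias (c.name)

Corrected query:
SELECT c.name, p.name FROM departments p JOIN staff c ON c.dept_id = p.id

Result:
name  | name     
------+----------
Iris  | Legal    
Dave  | Marketing
Grace | HR       
Hank  | HR       
Dave  | Marketing
Grace | HR       
Hank  | Marketing
Frank | HR       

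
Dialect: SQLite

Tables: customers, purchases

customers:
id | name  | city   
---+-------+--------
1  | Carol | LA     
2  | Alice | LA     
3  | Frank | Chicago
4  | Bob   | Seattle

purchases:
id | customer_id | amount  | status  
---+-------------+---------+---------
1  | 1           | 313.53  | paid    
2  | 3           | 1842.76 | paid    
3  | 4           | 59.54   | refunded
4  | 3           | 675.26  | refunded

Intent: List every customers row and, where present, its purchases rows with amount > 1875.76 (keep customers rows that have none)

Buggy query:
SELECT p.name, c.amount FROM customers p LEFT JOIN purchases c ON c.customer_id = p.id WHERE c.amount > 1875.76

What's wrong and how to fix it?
Bug: A WHERE condition on the right-hand table after LEFT JOIN drops unmatched parents

Fix: Move the right-table condition into the ON clause so unmatched parents are kept

Corrected query:
SELECT p.name, c.amount FROM customers p LEFT JOIN purchases c ON c.customer_id = p.id AND c.amount > 1875.76

Result:
name  | amount
------+-------
Carol | NULL  
Alice | NULL  
Frank | NULL  
Bob   | NULL  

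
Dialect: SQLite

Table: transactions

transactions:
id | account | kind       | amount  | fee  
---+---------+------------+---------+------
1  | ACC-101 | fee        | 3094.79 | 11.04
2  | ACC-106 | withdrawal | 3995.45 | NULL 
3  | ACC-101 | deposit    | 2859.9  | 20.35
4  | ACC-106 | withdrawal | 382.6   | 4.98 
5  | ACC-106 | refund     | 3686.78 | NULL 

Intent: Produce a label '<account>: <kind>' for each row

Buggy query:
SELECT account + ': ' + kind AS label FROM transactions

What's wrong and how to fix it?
Bug: '+' is numeric addition; on text columns SQLite converts them to 0 instead of concatenating

Fix: Replace + with || to concatenate text

Corrected query:
SELECT account || ': ' || kind AS label FROM transactions

Result:
label              
-------------------
ACC-101: fee       
ACC-106: withdrawal
ACC-101: deposit   
ACC-106: withdrawal
ACC-106: refund    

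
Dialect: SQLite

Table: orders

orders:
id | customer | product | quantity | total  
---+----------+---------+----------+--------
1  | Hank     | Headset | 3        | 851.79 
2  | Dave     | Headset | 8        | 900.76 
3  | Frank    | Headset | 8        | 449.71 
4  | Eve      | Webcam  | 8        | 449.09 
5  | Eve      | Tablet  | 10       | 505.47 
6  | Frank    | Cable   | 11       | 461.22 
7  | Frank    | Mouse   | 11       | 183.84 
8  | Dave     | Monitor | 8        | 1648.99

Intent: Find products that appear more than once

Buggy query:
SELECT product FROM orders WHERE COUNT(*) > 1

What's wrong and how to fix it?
Bug: WHERE can't reference COUNT(*); aggregates are computed after WHERE

Fix: GROUP BY product, then filter groups with HAVING COUNT(*) > 1

Corrected query:
SELECT product FROM orders GROUP BY product HAVING COUNT(*) > 1

Result:
product
-------
Headset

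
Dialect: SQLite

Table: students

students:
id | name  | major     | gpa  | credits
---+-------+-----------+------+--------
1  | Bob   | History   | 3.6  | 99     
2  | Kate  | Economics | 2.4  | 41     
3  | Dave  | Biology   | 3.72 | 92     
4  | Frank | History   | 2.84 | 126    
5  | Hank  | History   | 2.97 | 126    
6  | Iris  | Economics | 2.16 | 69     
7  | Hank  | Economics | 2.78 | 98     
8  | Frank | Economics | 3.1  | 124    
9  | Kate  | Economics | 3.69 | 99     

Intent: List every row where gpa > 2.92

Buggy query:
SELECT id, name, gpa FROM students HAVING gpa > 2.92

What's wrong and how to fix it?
Bug: This is a non-aggregate query (no GROUP BY, no aggregates), so in SQLite the HAVING clause is invalid here; a row-level condition belongs in WHERE

Fix: Replace HAVING with WHERE since the condition applies to individual rows

Corrected query:
SELECT id, name, gpa FROM students WHERE gpa > 2.92

Result:
id | name  | gpa 
---+-------+-----
1  | Bob   | 3.6 
3  | Dave  | 3.72
5  | Hank  | 2.97
8  | Frank | 3.1 
9  | Kate  | 3.69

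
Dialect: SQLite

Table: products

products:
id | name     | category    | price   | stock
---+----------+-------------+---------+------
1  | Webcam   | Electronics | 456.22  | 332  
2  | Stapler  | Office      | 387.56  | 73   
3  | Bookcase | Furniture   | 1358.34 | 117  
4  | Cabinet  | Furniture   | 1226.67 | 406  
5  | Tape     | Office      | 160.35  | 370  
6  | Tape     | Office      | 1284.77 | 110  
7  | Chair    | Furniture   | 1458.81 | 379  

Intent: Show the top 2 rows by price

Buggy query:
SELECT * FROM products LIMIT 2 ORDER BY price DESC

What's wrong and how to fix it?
Bug: LIMIT must come after ORDER BY

Fix: Swap the clauses: ORDER BY first, then LIMIT

Corrected query:
SELECT * FROM products ORDER BY price DESC LIMIT 2

Result:
id | name     | category  | price   | stock
---+----------+-----------+---------+------
7  | Chair    | Furniture | 1458.81 | 379  
3  | Bookcase | Furniture | 1358.34 | 117  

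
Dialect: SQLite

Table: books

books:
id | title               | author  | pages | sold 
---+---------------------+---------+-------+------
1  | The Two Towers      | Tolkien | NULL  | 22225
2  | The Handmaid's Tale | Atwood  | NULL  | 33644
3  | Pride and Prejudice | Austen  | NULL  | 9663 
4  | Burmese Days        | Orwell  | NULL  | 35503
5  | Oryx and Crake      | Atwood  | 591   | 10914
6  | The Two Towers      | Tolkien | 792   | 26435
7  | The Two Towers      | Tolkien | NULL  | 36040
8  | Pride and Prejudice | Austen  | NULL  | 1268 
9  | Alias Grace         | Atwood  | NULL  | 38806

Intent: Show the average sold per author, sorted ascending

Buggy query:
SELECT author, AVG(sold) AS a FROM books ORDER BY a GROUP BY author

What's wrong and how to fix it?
Bug: ORDER BY appears before GROUP BY; SQL clause order requires GROUP BY first

Fix: Reorder: SELECT … FROM … GROUP BY … ORDER BY …

Corrected query:
SELECT author, AVG(sold) AS a FROM books GROUP BY author ORDER BY a

Result:
author  | a           
--------+-------------
Austen  | 5465.5      
Atwood  | 27788       
Tolkien | 28233.333333
Orwell  | 35503       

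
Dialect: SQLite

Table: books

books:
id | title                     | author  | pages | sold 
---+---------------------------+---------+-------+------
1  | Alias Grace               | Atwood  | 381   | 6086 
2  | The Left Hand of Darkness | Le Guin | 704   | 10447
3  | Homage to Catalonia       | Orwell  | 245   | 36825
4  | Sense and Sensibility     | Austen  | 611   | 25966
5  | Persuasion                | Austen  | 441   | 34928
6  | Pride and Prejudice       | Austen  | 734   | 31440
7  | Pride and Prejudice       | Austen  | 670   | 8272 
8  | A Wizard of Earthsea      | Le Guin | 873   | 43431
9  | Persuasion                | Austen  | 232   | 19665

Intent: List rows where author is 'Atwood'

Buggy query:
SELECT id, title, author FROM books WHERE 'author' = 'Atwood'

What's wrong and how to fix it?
Bug: Single quotes denote string literals in SQL; the column name is being compared as a constant string

Fix: Remove the quotes around the column name (or use double quotes for an identifier)

Corrected query:
SELECT id, title, author FROM books WHERE author = 'Atwood'

Result:
id | title       | author
---+-------------+-------
1  | Alias Grace | Atwood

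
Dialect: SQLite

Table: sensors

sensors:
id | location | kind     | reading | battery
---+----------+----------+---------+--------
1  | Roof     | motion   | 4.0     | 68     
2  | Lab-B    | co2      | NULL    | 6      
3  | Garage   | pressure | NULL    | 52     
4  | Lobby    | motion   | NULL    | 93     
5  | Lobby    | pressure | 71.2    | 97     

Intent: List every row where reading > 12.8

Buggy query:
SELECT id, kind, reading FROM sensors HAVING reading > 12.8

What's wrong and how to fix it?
Bug: HAVING filters the output of aggregation, but this query has no GROUP BY and no aggregate functions, so SQLite rejects it (HAVING clause on a non-aggregate query); the condition here is per row

Fix: Use WHERE for row-level filtering

Corrected query:
SELECT id, kind, reading FROM sensors WHERE reading > 12.8

Result:
id | kind     | reading
---+----------+--------
5  | pressure | 71.2   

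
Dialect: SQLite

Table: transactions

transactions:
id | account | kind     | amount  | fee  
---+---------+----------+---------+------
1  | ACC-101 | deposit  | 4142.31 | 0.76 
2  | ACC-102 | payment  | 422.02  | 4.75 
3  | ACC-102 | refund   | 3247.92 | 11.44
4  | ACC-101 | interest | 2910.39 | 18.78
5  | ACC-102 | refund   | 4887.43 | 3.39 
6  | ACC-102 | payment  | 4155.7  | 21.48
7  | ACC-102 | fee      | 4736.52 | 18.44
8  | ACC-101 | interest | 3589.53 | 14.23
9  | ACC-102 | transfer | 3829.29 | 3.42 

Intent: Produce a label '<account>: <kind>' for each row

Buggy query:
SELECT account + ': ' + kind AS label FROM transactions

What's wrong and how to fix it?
Bug: '+' is numeric addition; on text columns SQLite converts them to 0 instead of concatenating

Fix: Replace + with || to concatenate text

Corrected query:
SELECT account || ': ' || kind AS label FROM transactions

Result:
label            
-----------------
ACC-101: deposit 
ACC-102: payment 
ACC-102: refund  
ACC-101: interest
ACC-102: refund  
ACC-102: payment 
ACC-102: fee     
ACC-101: interest
ACC-102: transfer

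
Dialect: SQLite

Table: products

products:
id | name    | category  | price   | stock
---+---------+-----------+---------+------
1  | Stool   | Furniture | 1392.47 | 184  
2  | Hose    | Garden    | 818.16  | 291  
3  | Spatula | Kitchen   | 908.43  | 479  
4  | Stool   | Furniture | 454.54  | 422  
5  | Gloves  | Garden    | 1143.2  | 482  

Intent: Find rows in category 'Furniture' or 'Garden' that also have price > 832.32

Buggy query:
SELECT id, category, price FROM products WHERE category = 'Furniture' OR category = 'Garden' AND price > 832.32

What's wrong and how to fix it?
Bug: AND binds tighter than OR, so this parses as category = 'Furniture' OR (category = 'Garden' AND price > 832.32)

Fix: Group the OR with parentheses (or use IN), then AND the threshold

Corrected query:
SELECT id, category, price FROM products WHERE (category = 'Furniture' OR category = 'Garden') AND price > 832.32

Result:
id | category  | price  
---+-----------+--------
1  | Furniture | 1392.47
5  | Garden    | 1143.2 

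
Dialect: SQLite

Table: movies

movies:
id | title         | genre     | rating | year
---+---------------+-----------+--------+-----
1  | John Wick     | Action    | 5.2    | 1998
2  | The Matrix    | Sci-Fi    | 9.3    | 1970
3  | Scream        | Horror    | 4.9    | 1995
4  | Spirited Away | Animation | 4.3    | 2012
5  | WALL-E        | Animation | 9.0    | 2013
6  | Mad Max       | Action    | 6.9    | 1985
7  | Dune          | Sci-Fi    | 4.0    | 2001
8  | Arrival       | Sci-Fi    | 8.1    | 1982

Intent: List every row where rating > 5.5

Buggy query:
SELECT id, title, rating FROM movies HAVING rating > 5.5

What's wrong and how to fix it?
Bug: HAVING filters the output of aggregation, but this query has no GROUP BY and no aggregate functions, so SQLite rejects it (HAVING clause on a non-aggregate query); the condition here is per row

Fix: Use WHERE for row-level filtering

Corrected query:
SELECT id, title, rating FROM movies WHERE rating > 5.5

Result:
id | title      | rating
---+------------+-------
2  | The Matrix | 9.3   
5  | WALL-E     | 9     
6  | Mad Max    | 6.9   
8  | Arrival    | 8.1   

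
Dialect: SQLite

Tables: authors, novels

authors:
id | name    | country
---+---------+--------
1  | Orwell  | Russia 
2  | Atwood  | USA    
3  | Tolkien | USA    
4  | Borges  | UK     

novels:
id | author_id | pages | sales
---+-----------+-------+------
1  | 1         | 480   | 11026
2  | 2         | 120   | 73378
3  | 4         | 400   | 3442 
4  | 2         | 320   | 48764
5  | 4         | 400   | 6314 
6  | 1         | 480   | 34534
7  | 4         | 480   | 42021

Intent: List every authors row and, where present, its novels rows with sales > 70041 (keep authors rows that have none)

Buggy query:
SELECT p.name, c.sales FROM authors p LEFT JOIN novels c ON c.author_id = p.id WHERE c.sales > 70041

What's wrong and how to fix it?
Bug: Filtering c.sales in WHERE discards the NULL rows produced by LEFT JOIN, turning it into an inner join

Fix: Put 'c.sales > 70041' in the JOIN's ON clause instead of WHERE

Corrected query:
SELECT p.name, c.sales FROM authors p LEFT JOIN novels c ON c.author_id = p.id AND c.sales > 70041

Result:
name    | sales
--------+------
Orwell  | NULL 
Atwood  | 73378
Tolkien | NULL 
Borges  | NULL 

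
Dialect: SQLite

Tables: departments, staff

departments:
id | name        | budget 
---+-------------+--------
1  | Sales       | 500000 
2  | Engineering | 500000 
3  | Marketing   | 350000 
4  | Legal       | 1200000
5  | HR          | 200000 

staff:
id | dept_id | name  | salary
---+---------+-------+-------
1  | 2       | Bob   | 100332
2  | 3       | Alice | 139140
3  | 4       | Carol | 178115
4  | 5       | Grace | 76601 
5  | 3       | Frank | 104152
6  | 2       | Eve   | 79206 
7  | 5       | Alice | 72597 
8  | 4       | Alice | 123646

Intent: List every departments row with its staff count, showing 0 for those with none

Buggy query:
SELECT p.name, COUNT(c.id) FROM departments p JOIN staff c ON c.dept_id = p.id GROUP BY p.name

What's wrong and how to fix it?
Bug: An inner join excludes parents with zero children

Fix: Switch to LEFT JOIN to retain unmatched parent rows

Corrected query:
SELECT p.name, COUNT(c.id) FROM departments p LEFT JOIN staff c ON c.dept_id = p.id GROUP BY p.name

Result:
name        | COUNT(c.id)
------------+------------
Engineering | 2          
HR          | 2          
Legal       | 2          
Marketing   | 2          
Sales       | 0          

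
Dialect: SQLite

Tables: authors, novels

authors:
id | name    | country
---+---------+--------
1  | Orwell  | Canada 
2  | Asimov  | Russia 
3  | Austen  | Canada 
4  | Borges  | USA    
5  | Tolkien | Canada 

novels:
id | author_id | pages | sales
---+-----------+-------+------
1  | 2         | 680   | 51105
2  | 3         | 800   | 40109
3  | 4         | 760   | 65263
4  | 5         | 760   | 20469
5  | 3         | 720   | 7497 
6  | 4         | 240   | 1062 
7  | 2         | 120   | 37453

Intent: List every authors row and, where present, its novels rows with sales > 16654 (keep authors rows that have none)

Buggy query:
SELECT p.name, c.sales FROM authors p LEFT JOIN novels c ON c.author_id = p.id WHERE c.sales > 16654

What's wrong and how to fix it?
Bug: A WHERE condition on the right-hand table after LEFT JOIN drops unmatched parents

Fix: Move the right-table condition into the ON clause so unmatched parents are kept

Corrected query:
SELECT p.name, c.sales FROM authors p LEFT JOIN novels c ON c.author_id = p.id AND c.sales > 16654

Result:
name    | sales
--------+------
Orwell  | NULL 
Asimov  | 37453
Asimov  | 51105
Austen  | 40109
Borges  | 65263
Tolkien | 20469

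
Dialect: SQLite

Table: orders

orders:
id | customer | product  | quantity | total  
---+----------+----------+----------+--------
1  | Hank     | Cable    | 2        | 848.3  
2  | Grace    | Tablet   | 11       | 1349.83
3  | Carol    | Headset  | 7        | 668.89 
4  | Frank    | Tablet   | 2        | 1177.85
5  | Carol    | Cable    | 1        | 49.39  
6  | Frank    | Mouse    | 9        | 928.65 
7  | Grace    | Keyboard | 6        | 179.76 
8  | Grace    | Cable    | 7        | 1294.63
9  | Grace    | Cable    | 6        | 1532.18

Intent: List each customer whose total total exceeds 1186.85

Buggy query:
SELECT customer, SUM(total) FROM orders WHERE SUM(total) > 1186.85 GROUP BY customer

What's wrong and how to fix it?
Bug: WHERE runs before GROUP BY, so aggregates aren't available there

Fix: Move the aggregate condition to a HAVING clause

Corrected query:
SELECT customer, SUM(total) FROM orders GROUP BY customer HAVING SUM(total) > 1186.85

Result:
customer | SUM(total)
---------+-----------
Frank    | 2106.5    
Grace    | 4356.4    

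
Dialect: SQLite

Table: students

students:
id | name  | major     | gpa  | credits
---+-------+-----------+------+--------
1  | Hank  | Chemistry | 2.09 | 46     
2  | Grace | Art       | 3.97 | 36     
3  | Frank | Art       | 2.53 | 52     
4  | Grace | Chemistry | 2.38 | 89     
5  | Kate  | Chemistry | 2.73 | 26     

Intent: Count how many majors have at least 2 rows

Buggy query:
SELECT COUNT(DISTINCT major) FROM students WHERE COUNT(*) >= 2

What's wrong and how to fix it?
Bug: WHERE filters individual rows, not groups, so a group-level COUNT is invalid there

Fix: Use a subquery that GROUPs and filters with HAVING, then count its rows

Corrected query:
SELECT COUNT(*) FROM (SELECT major FROM students GROUP BY major HAVING COUNT(*) >= 2)

Result:
COUNT(*)
--------
2       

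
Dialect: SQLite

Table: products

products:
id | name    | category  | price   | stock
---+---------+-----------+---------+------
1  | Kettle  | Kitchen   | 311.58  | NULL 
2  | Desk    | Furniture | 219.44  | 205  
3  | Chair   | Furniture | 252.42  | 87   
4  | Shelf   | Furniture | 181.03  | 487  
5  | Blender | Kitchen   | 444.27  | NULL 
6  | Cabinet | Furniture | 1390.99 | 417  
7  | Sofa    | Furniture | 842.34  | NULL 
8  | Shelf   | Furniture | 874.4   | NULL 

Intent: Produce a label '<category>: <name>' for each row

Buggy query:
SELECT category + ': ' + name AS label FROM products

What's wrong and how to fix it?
Bug: SQLite uses || for string concatenation; + coerces text to numbers (yielding 0)

Fix: Use the || operator for string concatenation

Corrected query:
SELECT category || ': ' || name AS label FROM products

Result:
label             
------------------
Kitchen: Kettle   
Furniture: Desk   
Furniture: Chair  
Furniture: Shelf  
Kitchen: Blender  
Furniture: Cabinet
Furniture: Sofa   
Furniture: Shelf  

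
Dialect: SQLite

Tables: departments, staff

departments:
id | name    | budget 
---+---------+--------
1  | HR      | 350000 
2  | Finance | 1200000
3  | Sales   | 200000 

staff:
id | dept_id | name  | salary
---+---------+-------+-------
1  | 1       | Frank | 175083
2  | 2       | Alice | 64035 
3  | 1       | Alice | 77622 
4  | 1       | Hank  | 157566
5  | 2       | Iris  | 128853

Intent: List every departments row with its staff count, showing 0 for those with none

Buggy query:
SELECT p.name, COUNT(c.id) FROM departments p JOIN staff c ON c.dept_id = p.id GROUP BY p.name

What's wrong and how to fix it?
Bug: INNER JOIN drops departments rows that have no matching staff rows

Fix: Use LEFT JOIN so parents without children still appear (COUNT(c.id) gives 0)

Corrected query:
SELECT p.name, COUNT(c.id) FROM departments p LEFT JOIN staff c ON c.dept_id = p.id GROUP BY p.name

Result:
name    | COUNT(c.id)
--------+------------
Finance | 2          
HR      | 3          
Sales   | 0          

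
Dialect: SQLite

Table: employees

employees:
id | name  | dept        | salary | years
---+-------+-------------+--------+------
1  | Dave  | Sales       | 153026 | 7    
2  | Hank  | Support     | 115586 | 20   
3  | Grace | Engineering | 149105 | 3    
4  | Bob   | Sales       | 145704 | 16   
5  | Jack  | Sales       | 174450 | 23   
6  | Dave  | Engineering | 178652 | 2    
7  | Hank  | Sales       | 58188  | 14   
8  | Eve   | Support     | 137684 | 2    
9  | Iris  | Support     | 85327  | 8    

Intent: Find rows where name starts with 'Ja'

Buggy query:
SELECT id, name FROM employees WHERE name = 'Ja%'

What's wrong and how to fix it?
Bug: '=' compares the literal string including the % character; pattern matching needs LIKE

Fix: Replace '=' with LIKE so 'Ja%' is treated as a pattern

Corrected query:
SELECT id, name FROM employees WHERE name LIKE 'Ja%'

Result:
id | name
---+-----
5  | Jack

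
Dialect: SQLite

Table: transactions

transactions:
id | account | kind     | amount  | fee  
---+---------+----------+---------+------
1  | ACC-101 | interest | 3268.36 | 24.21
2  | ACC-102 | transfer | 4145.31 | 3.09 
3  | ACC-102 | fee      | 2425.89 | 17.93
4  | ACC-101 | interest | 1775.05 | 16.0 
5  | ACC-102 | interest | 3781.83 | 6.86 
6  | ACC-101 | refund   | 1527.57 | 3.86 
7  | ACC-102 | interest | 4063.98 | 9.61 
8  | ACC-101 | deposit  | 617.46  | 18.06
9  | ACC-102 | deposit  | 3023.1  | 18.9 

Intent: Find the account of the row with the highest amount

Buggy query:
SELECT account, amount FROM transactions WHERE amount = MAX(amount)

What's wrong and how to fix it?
Bug: MAX(amount) is an aggregate and cannot be used directly in WHERE

Fix: Use a subquery: WHERE amount = (SELECT MAX(amount) FROM transactions)

Corrected query:
SELECT account, amount FROM transactions WHERE amount = (SELECT MAX(amount) FROM transactions)

Result:
account | amount 
--------+--------
ACC-102 | 4145.31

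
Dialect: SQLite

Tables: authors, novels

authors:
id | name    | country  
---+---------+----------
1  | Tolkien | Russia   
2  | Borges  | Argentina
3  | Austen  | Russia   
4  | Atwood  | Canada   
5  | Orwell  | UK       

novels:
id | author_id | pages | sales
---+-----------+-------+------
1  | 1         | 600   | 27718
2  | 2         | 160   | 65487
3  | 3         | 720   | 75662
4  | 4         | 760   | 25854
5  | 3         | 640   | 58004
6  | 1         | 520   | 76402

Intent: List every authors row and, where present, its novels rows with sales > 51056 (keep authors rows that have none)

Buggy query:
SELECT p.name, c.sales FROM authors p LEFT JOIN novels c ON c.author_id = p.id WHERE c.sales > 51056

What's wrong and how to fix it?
Bug: A WHERE condition on the right-hand table after LEFT JOIN drops unmatched parents

Fix: Move the right-table condition into the ON clause so unmatched parents are kept

Corrected query:
SELECT p.name, c.sales FROM authors p LEFT JOIN novels c ON c.author_id = p.id AND c.sales > 51056

Result:
name    | sales
--------+------
Tolkien | 76402
Borges  | 65487
Austen  | 58004
Austen  | 75662
Atwood  | NULL 
Orwell  | NULL 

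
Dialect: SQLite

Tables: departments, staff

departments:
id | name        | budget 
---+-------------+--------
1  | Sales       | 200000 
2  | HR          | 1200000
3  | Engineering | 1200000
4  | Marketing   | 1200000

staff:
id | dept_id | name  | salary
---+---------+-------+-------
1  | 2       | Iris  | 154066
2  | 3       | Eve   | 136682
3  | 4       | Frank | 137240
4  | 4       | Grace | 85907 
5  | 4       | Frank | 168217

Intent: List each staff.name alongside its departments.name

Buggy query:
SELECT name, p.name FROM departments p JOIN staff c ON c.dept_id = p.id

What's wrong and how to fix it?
Bug: Both tables have a 'name' column; the unqualified reference is ambiguous

Fix: Qualify the column with its table alias (c.name)

Corrected query:
SELECT c.name, p.name FROM departments p JOIN staff c ON c.dept_id = p.id

Result:
name  | name       
------+------------
Iris  | HR         
Eve   | Engineering
Frank | Marketing  
Grace | Marketing  
Frank | Marketing  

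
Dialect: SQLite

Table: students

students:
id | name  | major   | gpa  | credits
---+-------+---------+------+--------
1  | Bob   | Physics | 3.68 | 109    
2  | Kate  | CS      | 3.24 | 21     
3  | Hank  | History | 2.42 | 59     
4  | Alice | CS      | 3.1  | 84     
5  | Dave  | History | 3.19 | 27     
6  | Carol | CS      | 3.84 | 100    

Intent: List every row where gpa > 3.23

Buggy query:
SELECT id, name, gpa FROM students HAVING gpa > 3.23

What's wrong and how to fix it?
Bug: This is a non-aggregate query (no GROUP BY, no aggregates), so in SQLite the HAVING clause is invalid here; a row-level condition belongs in WHERE

Fix: Use WHERE for row-level filtering

Corrected query:
SELECT id, name, gpa FROM students WHERE gpa > 3.23

Result:
id | name  | gpa 
---+-------+-----
1  | Bob   | 3.68
2  | Kate  | 3.24
6  | Carol | 3.84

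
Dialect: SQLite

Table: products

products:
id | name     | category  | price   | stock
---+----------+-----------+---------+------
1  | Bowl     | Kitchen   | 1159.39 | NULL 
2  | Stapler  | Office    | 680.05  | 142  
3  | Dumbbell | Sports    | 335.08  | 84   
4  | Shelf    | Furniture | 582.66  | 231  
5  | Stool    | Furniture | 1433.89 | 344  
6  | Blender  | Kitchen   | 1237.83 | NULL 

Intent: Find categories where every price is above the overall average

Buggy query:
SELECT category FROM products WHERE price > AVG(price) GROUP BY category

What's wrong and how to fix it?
Bug: AVG() is an aggregate; it can't sit directly in WHERE

Fix: Use a subquery for AVG and a HAVING MIN(...) filter so the condition holds for every row in the group

Corrected query:
SELECT category FROM products GROUP BY category HAVING MIN(price) > (SELECT AVG(price) FROM products)

Result:
category
--------
Kitchen 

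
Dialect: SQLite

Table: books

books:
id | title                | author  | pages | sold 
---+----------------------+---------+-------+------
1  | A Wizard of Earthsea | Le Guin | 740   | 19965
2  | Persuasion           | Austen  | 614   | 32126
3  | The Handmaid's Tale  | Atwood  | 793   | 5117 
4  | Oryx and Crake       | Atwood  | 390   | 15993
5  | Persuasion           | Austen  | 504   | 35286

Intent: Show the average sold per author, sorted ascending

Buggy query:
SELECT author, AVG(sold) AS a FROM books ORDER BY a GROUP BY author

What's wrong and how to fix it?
Bug: ORDER BY appears before GROUP BY; SQL clause order requires GROUP BY first

Fix: Reorder: SELECT … FROM … GROUP BY … ORDER BY …

Corrected query:
SELECT author, AVG(sold) AS a FROM books GROUP BY author ORDER BY a

Result:
author  | a    
--------+------
Atwood  | 10555
Le Guin | 19965
Austen  | 33706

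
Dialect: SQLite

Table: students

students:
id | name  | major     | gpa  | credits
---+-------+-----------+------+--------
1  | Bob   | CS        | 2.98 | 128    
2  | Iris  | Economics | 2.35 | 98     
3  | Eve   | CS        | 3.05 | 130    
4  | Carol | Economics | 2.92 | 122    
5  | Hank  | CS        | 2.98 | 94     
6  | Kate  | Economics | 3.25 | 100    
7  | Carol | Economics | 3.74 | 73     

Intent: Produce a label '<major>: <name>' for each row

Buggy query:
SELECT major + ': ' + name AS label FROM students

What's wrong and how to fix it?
Bug: SQLite uses || for string concatenation; + coerces text to numbers (yielding 0)

Fix: Replace + with || to concatenate text

Corrected query:
SELECT major || ': ' || name AS label FROM students

Result:
label           
----------------
CS: Bob         
Economics: Iris 
CS: Eve         
Economics: Carol
CS: Hank        
Economics: Kate 
Economics: Carol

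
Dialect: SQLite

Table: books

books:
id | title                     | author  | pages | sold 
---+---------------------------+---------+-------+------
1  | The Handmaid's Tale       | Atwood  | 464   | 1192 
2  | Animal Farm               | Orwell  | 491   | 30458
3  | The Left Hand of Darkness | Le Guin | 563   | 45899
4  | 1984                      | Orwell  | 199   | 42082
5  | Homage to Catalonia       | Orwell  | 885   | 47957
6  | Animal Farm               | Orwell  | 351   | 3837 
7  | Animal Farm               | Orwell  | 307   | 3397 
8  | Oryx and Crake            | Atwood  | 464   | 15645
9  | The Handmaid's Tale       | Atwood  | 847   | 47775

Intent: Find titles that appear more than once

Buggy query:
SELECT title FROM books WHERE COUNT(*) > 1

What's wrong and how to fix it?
Bug: COUNT(*) is an aggregate and cannot be used in WHERE

Fix: GROUP BY title, then filter groups with HAVING COUNT(*) > 1

Corrected query:
SELECT title FROM books GROUP BY title HAVING COUNT(*) > 1

Result:
title              
-------------------
Animal Farm        
The Handmaid's Tale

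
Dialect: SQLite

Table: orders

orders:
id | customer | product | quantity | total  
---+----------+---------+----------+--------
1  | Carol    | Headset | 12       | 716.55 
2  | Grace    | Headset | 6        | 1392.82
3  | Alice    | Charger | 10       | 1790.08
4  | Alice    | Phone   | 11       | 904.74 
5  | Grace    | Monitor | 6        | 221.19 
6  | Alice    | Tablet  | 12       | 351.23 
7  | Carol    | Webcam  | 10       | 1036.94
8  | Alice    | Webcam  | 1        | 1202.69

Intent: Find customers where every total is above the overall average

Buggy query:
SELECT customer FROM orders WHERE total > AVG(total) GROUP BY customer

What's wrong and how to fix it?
Bug: AVG() is an aggregate; it can't sit directly in WHERE

Fix: Compute the overall average in a scalar subquery and compare each group's MIN against it in HAVING

Corrected query:
SELECT customer FROM orders GROUP BY customer HAVING MIN(total) > (SELECT AVG(total) FROM orders)

Result:
(no rows)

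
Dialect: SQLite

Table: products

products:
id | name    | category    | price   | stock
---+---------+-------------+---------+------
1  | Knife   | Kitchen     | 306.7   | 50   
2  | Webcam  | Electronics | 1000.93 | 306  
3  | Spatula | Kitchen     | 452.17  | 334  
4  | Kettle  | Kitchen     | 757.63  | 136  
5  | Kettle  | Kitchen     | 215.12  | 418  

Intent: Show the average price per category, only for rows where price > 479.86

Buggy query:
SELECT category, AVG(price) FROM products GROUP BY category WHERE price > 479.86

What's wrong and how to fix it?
Bug: Row-level WHERE must come before GROUP BY in the clause order

Fix: Place WHERE between FROM and GROUP BY

Corrected query:
SELECT category, AVG(price) FROM products WHERE price > 479.86 GROUP BY category

Result:
category    | AVG(price)
------------+-----------
Electronics | 1000.93   
Kitchen     | 757.63    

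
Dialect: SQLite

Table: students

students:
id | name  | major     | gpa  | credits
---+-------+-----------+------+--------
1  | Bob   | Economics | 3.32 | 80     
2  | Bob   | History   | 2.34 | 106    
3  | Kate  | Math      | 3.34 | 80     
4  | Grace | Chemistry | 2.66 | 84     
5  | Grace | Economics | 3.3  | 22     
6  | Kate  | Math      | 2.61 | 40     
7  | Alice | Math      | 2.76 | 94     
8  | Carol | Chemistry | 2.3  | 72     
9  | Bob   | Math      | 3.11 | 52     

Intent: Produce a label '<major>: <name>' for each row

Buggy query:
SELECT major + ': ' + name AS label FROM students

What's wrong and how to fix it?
Bug: SQLite uses || for string concatenation; + coerces text to numbers (yielding 0)

Fix: Use the || operator for string concatenation

Corrected query:
SELECT major || ': ' || name AS label FROM students

Result:
label           
----------------
Economics: Bob  
History: Bob    
Math: Kate      
Chemistry: Grace
Economics: Grace
Math: Kate      
Math: Alice     
Chemistry: Carol
Math: Bob       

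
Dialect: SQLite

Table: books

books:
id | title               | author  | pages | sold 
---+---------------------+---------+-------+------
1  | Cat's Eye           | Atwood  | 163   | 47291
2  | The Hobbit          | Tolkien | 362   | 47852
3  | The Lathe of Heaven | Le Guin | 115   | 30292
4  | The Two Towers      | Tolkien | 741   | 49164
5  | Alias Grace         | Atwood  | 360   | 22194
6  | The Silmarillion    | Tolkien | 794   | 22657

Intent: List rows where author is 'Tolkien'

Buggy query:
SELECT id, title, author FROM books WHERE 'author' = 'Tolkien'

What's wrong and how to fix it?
Bug: 'author' in single quotes is a string literal, not the column; the comparison is literal-vs-literal and never true

Fix: Remove the quotes around the column name (or use double quotes for an identifier)

Corrected query:
SELECT id, title, author FROM books WHERE author = 'Tolkien'

Result:
id | title            | author 
---+------------------+--------
2  | The Hobbit       | Tolkien
4  | The Two Towers   | Tolkien
6  | The Silmarillion | Tolkien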